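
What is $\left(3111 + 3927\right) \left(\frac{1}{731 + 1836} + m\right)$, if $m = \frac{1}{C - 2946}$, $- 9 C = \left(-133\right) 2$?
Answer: $\frac{38295}{116572} \approx 0.32851$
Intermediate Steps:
$C = \frac{266}{9}$ ($C = - \frac{\left(-133\right) 2}{9} = \left(- \frac{1}{9}\right) \left(-266\right) = \frac{266}{9} \approx 29.556$)
$m = - \frac{9}{26248}$ ($m = \frac{1}{\frac{266}{9} - 2946} = \frac{1}{- \frac{26248}{9}} = - \frac{9}{26248} \approx -0.00034288$)
$\left(3111 + 3927\right) \left(\frac{1}{731 + 1836} + m\right) = \left(3111 + 3927\right) \left(\frac{1}{731 + 1836} - \frac{9}{26248}\right) = 7038 \left(\frac{1}{2567} - \frac{9}{26248}\right) = 7038 \cdot \frac{185}{3963448} = \frac{38295}{116572}$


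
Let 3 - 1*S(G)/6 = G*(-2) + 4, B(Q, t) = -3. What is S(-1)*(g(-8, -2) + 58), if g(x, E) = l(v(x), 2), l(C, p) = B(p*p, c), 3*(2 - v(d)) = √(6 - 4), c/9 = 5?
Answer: -990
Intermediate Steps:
c = 45 (c = 9*5 = 45)
v(d) = 2 - √2/3 (v(d) = 2 - √(6 - 4)/3 = 2 - √2/3)
l(C, p) = -3
g(x, E) = -3
S(G) = -6 + 12*G (S(G) = 18 - 6*(G*(-2) + 4) = 18 - 6*(-2*G + 4) = 18 - 6*(4 - 2*G) = 18 + (-24 + 12*G) = -6 + 12*G)
S(-1)*(g(-8, -2) + 58) = (-6 + 12*(-1))*(-3 + 58) = (-6 - 12)*55 = -18*55 = -990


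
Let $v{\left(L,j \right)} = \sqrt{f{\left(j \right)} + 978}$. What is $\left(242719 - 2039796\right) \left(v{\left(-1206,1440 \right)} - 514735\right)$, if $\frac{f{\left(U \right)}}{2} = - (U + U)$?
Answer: $925018429595 - 1797077 i \sqrt{4782} \approx 9.2502 \cdot 10^{11} - 1.2427 \cdot 10^{8} i$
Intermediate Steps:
$f{\left(U \right)} = - 4 U$ ($f{\left(U \right)} = 2 \left(- (U + U)\right) = 2 \left(- 2 U\right) = - 4 U$)
$v{\left(L,j \right)} = \sqrt{978 - 4 j}$ ($v{\left(L,j \right)} = \sqrt{- 4 j + 978} = \sqrt{978 - 4 j}$)
$\left(242719 - 2039796\right) \left(v{\left(-1206,1440 \right)} - 514735\right) = \left(242719 - 2039796\right) \left(\sqrt{978 - 5760} - 514735\right) = - 1797077 \left(\sqrt{-4782} - 514735\right) = - 1797077 \left(i \sqrt{4782} - 514735\right) = - 1797077 \left(-514735 + i \sqrt{4782}\right) = 925018429595 - 1797077 i \sqrt{4782}$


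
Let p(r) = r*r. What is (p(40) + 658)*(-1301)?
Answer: -2937658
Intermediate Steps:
p(r) = r²
(p(40) + 658)*(-1301) = (40² + 658)*(-1301) = (1600 + 658)*(-1301) = 2258*(-1301) = -2937658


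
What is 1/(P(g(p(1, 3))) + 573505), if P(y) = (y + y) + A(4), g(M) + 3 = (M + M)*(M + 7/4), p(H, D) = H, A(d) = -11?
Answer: 1/573499 ≈ 1.7437e-6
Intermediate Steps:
g(M) = -3 + 2*M*(7/4 + M) (g(M) = -3 + (M + M)*(M + 7/4) = -3 + (2*M)*(M + 7*(¼)) = -3 + (2*M)*(M + 7/4) = -3 + (2*M)*(7/4 + M) = -3 + 2*M*(7/4 + M))
P(y) = -11 + 2*y (P(y) = (y + y) - 11 = 2*y - 11 = -11 + 2*y)
1/(P(g(p(1, 3))) + 573505) = 1/((-11 + 2*(-3 + 2*1² + (7/2)*1)) + 573505) = 1/((-11 + 2*(-3 + 2*1 + 7/2)) + 573505) = 1/((-11 + 2*(-3 + 2 + 7/2)) + 573505) = 1/((-11 + 2*(5/2)) + 573505) = 1/((-11 + 5) + 573505) = 1/(-6 + 573505) = 1/573499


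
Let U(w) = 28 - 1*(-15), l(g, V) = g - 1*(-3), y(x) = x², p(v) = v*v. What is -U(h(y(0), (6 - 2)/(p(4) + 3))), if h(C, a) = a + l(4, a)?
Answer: -43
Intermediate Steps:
p(v) = v²
l(g, V) = 3 + g (l(g, V) = g + 3 = 3 + g)
h(C, a) = 7 + a (h(C, a) = a + (3 + 4) = a + 7 = 7 + a)
U(w) = 43 (U(w) = 28 + 15 = 43)
-U(h(y(0), (6 - 2)/(p(4) + 3))) = -1*43 = -43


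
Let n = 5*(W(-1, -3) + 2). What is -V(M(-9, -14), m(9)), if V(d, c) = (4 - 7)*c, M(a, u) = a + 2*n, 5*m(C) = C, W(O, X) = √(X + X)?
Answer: 27/5 ≈ 5.4000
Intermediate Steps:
W(O, X) = √2*√X (W(O, X) = √(2*X) = √2*√X)
m(C) = C/5
n = 10 + 5*I*√6 (n = 5*(√2*√(-3) + 2) = 5*(√2*(I*√3) + 2) = 5*(I*√6 + 2) = 5*(2 + I*√6) = 10 + 5*I*√6 ≈ 10.0 + 12.247*I)
M(a, u) = 20 + a + 10*I*√6 (M(a, u) = a + 2*(10 + 5*I*√6) = a + (20 + 10*I*√6) = 20 + a + 10*I*√6)
V(d, c) = -3*c
-V(M(-9, -14), m(9)) = -(-3)*(⅕)*9 = -(-3)*9/5 = -1*(-27/5) = 27/5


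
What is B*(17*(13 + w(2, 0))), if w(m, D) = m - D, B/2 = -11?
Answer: -5610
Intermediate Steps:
B = -22 (B = 2*(-11) = -22)
B*(17*(13 + w(2, 0))) = -374*(13 + (2 - 1*0)) = -374*(13 + (2 + 0)) = -374*(13 + 2) = -374*15 = -22*255 = -5610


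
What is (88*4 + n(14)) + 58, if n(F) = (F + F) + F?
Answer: 452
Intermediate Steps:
n(F) = 3*F (n(F) = 2*F + F = 3*F)
(88*4 + n(14)) + 58 = (88*4 + 3*14) + 58 = (352 + 42) + 58 = 394 + 58 = 452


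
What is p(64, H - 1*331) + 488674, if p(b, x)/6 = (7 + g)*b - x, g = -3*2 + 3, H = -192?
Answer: 493348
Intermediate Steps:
g = -3 (g = -6 + 3 = -3)
p(b, x) = -6*x + 24*b (p(b, x) = 6*((7 - 3)*b - x) = 6*(4*b - x) = 6*(-x + 4*b) = -6*x + 24*b)
p(64, H - 1*331) + 488674 = (-6*(-192 - 1*331) + 24*64) + 488674 = (-6*(-192 - 331) + 1536) + 488674 = (-6*(-523) + 1536) + 488674 = (3138 + 1536) + 488674 = 4674 + 488674 = 493348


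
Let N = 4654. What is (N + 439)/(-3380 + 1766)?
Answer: -5093/1614 ≈ -3.1555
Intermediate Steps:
(N + 439)/(-3380 + 1766) = (4654 + 439)/(-3380 + 1766) = 5093/(-1614) = 5093*(-1/1614) = -5093/1614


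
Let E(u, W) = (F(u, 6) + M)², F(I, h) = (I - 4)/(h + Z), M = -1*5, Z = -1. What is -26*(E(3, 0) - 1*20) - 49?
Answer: -5801/25 ≈ -232.04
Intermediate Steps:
M = -5
F(I, h) = (-4 + I)/(-1 + h) (F(I, h) = (I - 4)/(h - 1) = (-4 + I)/(-1 + h))
E(u, W) = (-29/5 + u/5)² (E(u, W) = ((-4 + u)/(-1 + 6) - 5)² = ((-4 + u)/5 - 5)² = ((-⅘ + u/5) - 5)² = (-29/5 + u/5)²)
-26*(E(3, 0) - 1*20) - 49 = -26*((-29 + 3)²/25 - 1*20) - 49 = -26*((1/25)*(-26)² - 20) - 49 = -26*((1/25)*676 - 20) - 49 = -26*(676/25 - 20) - 49 = -26*176/25 - 49 = -4576/25 - 49 = -5801/25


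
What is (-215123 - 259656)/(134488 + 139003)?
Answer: -474779/273491 ≈ -1.7360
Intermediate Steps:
(-215123 - 259656)/(134488 + 139003) = -474779/273491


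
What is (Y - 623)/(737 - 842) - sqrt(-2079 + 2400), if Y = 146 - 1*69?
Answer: 26/5 - sqrt(321) ≈ -12.716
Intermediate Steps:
Y = 77 (Y = 146 - 69 = 77)
(Y - 623)/(737 - 842) - sqrt(-2079 + 2400) = (77 - 623)/(737 - 842) - sqrt(-2079 + 2400) = -546/(-105) - sqrt(321) = -546*(-1/105) - sqrt(321) = 26/5 - sqrt(321)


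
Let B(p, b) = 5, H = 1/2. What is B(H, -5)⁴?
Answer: 625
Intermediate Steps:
H = ½ ≈ 0.50000
B(H, -5)⁴ = 5⁴ = 625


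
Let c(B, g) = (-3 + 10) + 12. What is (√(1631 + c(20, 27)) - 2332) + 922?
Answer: -1410 + 5*√66 ≈ -1369.4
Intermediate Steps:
c(B, g) = 19 (c(B, g) = 7 + 12 = 19)
(√(1631 + c(20, 27)) - 2332) + 922 = (√(1631 + 19) - 2332) + 922 = (√1650 - 2332) + 922 = (5*√66 - 2332) + 922 = (-2332 + 5*√66) + 922 = -1410 + 5*√66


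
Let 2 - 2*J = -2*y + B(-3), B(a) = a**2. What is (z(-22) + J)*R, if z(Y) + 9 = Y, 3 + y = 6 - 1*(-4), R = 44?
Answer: -1210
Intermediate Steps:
y = 7 (y = -3 + (6 - 1*(-4)) = -3 + (6 + 4) = -3 + 10 = 7)
z(Y) = -9 + Y
J = 7/2 (J = 1 - (-2*7 + (-3)**2)/2 = 1 - (-14 + 9)/2 = 1 - 1/2*(-5) = 1 + 5/2 = 7/2 ≈ 3.5000)
(z(-22) + J)*R = ((-9 - 22) + 7/2)*44 = (-31 + 7/2)*44 = -55/2*44 = -1210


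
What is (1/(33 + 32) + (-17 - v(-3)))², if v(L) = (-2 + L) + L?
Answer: 341056/4225 ≈ 80.723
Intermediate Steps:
v(L) = -2 + 2*L
(1/(33 + 32) + (-17 - v(-3)))² = (1/(33 + 32) + (-17 - (-2 + 2*(-3))))² = (1/65 + (-17 - (-2 - 6)))² = (1/65 + (-17 - 1*(-8)))² = (1/65 + (-17 + 8))² = (1/65 - 9)² = (-584/65)² = 341056/4225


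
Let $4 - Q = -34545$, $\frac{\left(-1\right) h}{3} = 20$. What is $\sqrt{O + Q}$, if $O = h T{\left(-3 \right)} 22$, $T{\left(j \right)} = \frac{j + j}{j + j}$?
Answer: $\sqrt{33229} \approx 182.29$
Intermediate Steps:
$h = -60$ ($h = \left(-3\right) 20 = -60$)
$T{\left(j \right)} = 1$ ($T{\left(j \right)} = \frac{2 j}{2 j} = 2 j \frac{1}{2 j} = 1$)
$Q = 34549$ ($Q = 4 - -34545 = 4 + 34545 = 34549$)
$O = -1320$ ($O = \left(-60\right) 1 \cdot 22 = \left(-60\right) 22 = -1320$)
$\sqrt{O + Q} = \sqrt{-1320 + 34549} = \sqrt{33229}$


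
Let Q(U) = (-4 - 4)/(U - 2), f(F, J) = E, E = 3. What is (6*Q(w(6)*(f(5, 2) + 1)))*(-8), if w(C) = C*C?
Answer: 192/71 ≈ 2.7042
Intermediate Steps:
f(F, J) = 3
w(C) = C²
Q(U) = -8/(-2 + U)
(6*Q(w(6)*(f(5, 2) + 1)))*(-8) = (6*(-8/(-2 + 6²*(3 + 1))))*(-8) = (6*(-8/(-2 + 36*4)))*(-8) = (6*(-8/(-2 + 144)))*(-8) = (6*(-8/142))*(-8) = (6*(-8*1/142))*(-8) = (6*(-4/71))*(-8) = -24/71*(-8) = 192/71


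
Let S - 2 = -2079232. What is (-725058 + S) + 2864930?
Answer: 60642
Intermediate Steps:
S = -2079230 (S = 2 - 2079232 = -2079230)
(-725058 + S) + 2864930 = (-725058 - 2079230) + 2864930 = -2804288 + 2864930 = 60642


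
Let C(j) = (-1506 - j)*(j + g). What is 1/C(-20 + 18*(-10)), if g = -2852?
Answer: 1/3985912 ≈ 2.5088e-7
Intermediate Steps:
C(j) = (-2852 + j)*(-1506 - j) (C(j) = (-1506 - j)*(j - 2852) = (-1506 - j)*(-2852 + j) = (-2852 + j)*(-1506 - j))
1/C(-20 + 18*(-10)) = 1/(4295112 - (-20 + 18*(-10))**2 + 1346*(-20 + 18*(-10))) = 1/(4295112 - (-20 - 180)**2 + 1346*(-20 - 180)) = 1/(4295112 - 1*(-200)**2 + 1346*(-200)) = 1/(4295112 - 1*40000 - 269200) = 1/(4295112 - 40000 - 269200) = 1/3985912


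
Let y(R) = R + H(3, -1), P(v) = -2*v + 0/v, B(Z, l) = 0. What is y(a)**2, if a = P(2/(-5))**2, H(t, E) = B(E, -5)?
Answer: 256/625 ≈ 0.40960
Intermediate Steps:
H(t, E) = 0
P(v) = -2*v (P(v) = -2*v + 0 = -2*v)
a = 16/25 (a = (-4/(-5))**2 = (-4*(-1)/5)**2 = (-2*(-2/5))**2 = (4/5)**2 = 16/25 ≈ 0.64000)
y(R) = R (y(R) = R + 0 = R)
y(a)**2 = (16/25)**2 = 256/625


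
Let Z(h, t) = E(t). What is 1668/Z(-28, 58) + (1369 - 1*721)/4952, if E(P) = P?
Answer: 518595/17951 ≈ 28.889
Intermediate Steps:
Z(h, t) = t
1668/Z(-28, 58) + (1369 - 1*721)/4952 = 1668/58 + (1369 - 1*721)/4952 = 1668*(1/58) + (1369 - 721)*(1/4952) = 834/29 + 648*(1/4952) = 834/29 + 81/619 = 518595/17951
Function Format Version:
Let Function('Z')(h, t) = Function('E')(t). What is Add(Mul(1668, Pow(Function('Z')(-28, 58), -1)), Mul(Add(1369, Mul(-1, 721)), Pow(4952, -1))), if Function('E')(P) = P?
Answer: Rational(518595, 17951) ≈ 28.889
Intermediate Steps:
Function('Z')(h, t) = t
Add(Mul(1668, Pow(Function('Z')(-28, 58), -1)), Mul(Add(1369, Mul(-1, 721)), Pow(4952, -1))) = Add(Mul(1668, Pow(58, -1)), Mul(Add(1369, Mul(-1, 721)), Pow(4952, -1))) = Add(Mul(1668, Rational(1, 58)), Mul(Add(1369, -721), Rational(1, 4952))) = Add(Rational(834, 29), Mul(648, Rational(1, 4952))) = Add(Rational(834, 29), Rational(81, 619)) = Rational(518595, 17951)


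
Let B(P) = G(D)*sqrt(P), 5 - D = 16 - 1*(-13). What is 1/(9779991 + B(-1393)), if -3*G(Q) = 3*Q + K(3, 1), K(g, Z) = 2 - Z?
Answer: 88019919/860834022662842 - 213*I*sqrt(1393)/860834022662842 ≈ 1.0225e-7 - 9.235e-12*I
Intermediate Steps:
D = -24 (D = 5 - (16 - 1*(-13)) = 5 - (16 + 13) = 5 - 1*29 = 5 - 29 = -24)
G(Q) = -1/3 - Q (G(Q) = -(3*Q + (2 - 1*1))/3 = -(3*Q + (2 - 1))/3 = -(3*Q + 1)/3 = -(1 + 3*Q)/3 = -1/3 - Q)
B(P) = 71*sqrt(P)/3 (B(P) = (-1/3 - 1*(-24))*sqrt(P) = (-1/3 + 24)*sqrt(P) = 71*sqrt(P)/3)
1/(9779991 + B(-1393)) = 1/(9779991 + 71*sqrt(-1393)/3) = 1/(9779991 + 71*(I*sqrt(1393))/3) = 1/(9779991 + 71*I*sqrt(1393)/3)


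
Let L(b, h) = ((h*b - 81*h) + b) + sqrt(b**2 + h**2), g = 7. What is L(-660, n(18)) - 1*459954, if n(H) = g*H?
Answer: -553980 + 6*sqrt(12541) ≈ -5.5331e+5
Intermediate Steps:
n(H) = 7*H
L(b, h) = b + sqrt(b**2 + h**2) - 81*h + b*h (L(b, h) = ((b*h - 81*h) + b) + sqrt(b**2 + h**2) = ((-81*h + b*h) + b) + sqrt(b**2 + h**2) = (b - 81*h + b*h) + sqrt(b**2 + h**2) = b + sqrt(b**2 + h**2) - 81*h + b*h)
L(-660, n(18)) - 1*459954 = (-660 + sqrt((-660)**2 + (7*18)**2) - 567*18 - 4620*18) - 1*459954 = (-660 + sqrt(435600 + 126**2) - 81*126 - 660*126) - 459954 = (-660 + sqrt(435600 + 15876) - 10206 - 83160) - 459954 = (-660 + sqrt(451476) - 10206 - 83160) - 459954 = (-660 + 6*sqrt(12541) - 10206 - 83160) - 459954 = (-94026 + 6*sqrt(12541)) - 459954 = -553980 + 6*sqrt(12541)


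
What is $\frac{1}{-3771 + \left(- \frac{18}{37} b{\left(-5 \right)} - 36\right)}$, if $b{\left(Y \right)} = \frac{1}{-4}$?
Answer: $- \frac{74}{281709} \approx -0.00026268$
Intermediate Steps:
$b{\left(Y \right)} = - \frac{1}{4}$
$\frac{1}{-3771 + \left(- \frac{18}{37} b{\left(-5 \right)} - 36\right)} = \frac{1}{-3771 - \left(36 - - \frac{18}{37} \left(- \frac{1}{4}\right)\right)} = \frac{1}{-3771 - \left(36 - \left(-18\right) \frac{1}{37} \left(- \frac{1}{4}\right)\right)} = \frac{1}{-3771 - \frac{2655}{74}} = \frac{1}{- \frac{281709}{74}} = - \frac{74}{281709}$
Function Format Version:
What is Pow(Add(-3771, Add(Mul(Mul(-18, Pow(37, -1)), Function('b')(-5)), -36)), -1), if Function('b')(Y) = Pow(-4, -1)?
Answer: Rational(-74, 281709) ≈ -0.00026268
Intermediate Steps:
Function('b')(Y) = Rational(-1, 4)
Pow(Add(-3771, Add(Mul(Mul(-18, Pow(37, -1)), Function('b')(-5)), -36)), -1) = Pow(Add(-3771, Add(Mul(Mul(-18, Pow(37, -1)), Rational(-1, 4)), -36)), -1) = Pow(Add(-3771, Add(Mul(Mul(-18, Rational(1, 37)), Rational(-1, 4)), -36)), -1) = Pow(Add(-3771, Add(Mul(Rational(-18, 37), Rational(-1, 4)), -36)), -1) = Pow(Add(-3771, Add(Rational(9, 74), -36)), -1) = Pow(Add(-3771, Rational(-2655, 74)), -1) = Pow(Rational(-281709, 74), -1) = Rational(-74, 281709)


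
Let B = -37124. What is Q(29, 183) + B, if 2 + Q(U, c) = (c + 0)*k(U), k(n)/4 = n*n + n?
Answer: 599714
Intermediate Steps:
k(n) = 4*n + 4*n**2 (k(n) = 4*(n*n + n) = 4*(n**2 + n) = 4*(n + n**2) = 4*n + 4*n**2)
Q(U, c) = -2 + 4*U*c*(1 + U) (Q(U, c) = -2 + (c + 0)*(4*U*(1 + U)) = -2 + c*(4*U*(1 + U)) = -2 + 4*U*c*(1 + U))
Q(29, 183) + B = (-2 + 4*29*183*(1 + 29)) - 37124 = (-2 + 4*29*183*30) - 37124 = (-2 + 636840) - 37124 = 636838 - 37124 = 599714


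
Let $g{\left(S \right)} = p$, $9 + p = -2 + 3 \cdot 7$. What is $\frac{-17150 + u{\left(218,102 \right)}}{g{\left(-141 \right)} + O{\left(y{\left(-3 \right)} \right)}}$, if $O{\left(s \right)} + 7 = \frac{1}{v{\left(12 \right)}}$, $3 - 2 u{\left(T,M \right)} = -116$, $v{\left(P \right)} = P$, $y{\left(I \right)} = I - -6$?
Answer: $- \frac{205086}{37} \approx -5542.9$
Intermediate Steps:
$p = 10$ ($p = -9 + \left(-2 + 3 \cdot 7\right) = -9 + \left(-2 + 21\right) = -9 + 19 = 10$)
$y{\left(I \right)} = 6 + I$ ($y{\left(I \right)} = I + 6 = 6 + I$)
$g{\left(S \right)} = 10$
$u{\left(T,M \right)} = \frac{119}{2}$ ($u{\left(T,M \right)} = \frac{3}{2} - -58 = \frac{3}{2} + 58 = \frac{119}{2}$)
$O{\left(s \right)} = - \frac{83}{12}$ ($O{\left(s \right)} = -7 + \frac{1}{12} = - \frac{83}{12}$)
$\frac{-17150 + u{\left(218,102 \right)}}{g{\left(-141 \right)} + O{\left(y{\left(-3 \right)} \right)}} = \frac{-17150 + \frac{119}{2}}{10 - \frac{83}{12}} = - \frac{34181}{2 \cdot \frac{37}{12}} = \left(- \frac{34181}{2}\right) \frac{12}{37} = - \frac{205086}{37}$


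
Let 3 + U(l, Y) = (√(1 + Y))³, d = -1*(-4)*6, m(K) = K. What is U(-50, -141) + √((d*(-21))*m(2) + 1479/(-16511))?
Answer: -3 - 280*I*√35 + I*√274818445737/16511 ≈ -3.0 - 1624.8*I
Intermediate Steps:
d = 24 (d = 4*6 = 24)
U(l, Y) = -3 + (1 + Y)^(3/2) (U(l, Y) = -3 + (√(1 + Y))³ = -3 + (1 + Y)^(3/2))
U(-50, -141) + √((d*(-21))*m(2) + 1479/(-16511)) = (-3 + (1 - 141)^(3/2)) + √((24*(-21))*2 + 1479/(-16511)) = (-3 + (-140)^(3/2)) + √(-504*2 + 1479*(-1/16511)) = (-3 - 280*I*√35) + √(-1008 - 1479/16511) = (-3 - 280*I*√35) + √(-16644567/16511) = (-3 - 280*I*√35) + I*√274818445737/16511 = -3 - 280*I*√35 + I*√274818445737/16511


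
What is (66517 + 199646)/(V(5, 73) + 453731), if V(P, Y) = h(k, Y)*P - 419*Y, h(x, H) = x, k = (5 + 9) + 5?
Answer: 266163/423239 ≈ 0.62887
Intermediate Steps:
k = 19 (k = 14 + 5 = 19)
V(P, Y) = -419*Y + 19*P (V(P, Y) = 19*P - 419*Y = -419*Y + 19*P)
(66517 + 199646)/(V(5, 73) + 453731) = (66517 + 199646)/((-419*73 + 19*5) + 453731) = 266163/((-30587 + 95) + 453731) = 266163/(-30492 + 453731) = 266163/423239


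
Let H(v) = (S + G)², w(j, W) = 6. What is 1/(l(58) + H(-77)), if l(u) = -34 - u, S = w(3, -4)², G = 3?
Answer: 1/1429 ≈ 0.00069979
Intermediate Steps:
S = 36 (S = 6² = 36)
H(v) = 1521 (H(v) = (36 + 3)² = 39² = 1521)
1/(l(58) + H(-77)) = 1/((-34 - 1*58) + 1521) = 1/((-34 - 58) + 1521) = 1/(-92 + 1521) = 1/1429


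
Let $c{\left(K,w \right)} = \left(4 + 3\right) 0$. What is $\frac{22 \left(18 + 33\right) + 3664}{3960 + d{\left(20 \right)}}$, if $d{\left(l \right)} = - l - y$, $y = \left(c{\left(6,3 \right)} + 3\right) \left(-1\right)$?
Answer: $\frac{4786}{3943} \approx 1.2138$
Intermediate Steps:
$c{\left(K,w \right)} = 0$ ($c{\left(K,w \right)} = 7 \cdot 0 = 0$)
$y = -3$ ($y = \left(0 + 3\right) \left(-1\right) = 3 \left(-1\right) = -3$)
$d{\left(l \right)} = 3 - l$ ($d{\left(l \right)} = - l - -3 = - l + 3 = 3 - l$)
$\frac{22 \left(18 + 33\right) + 3664}{3960 + d{\left(20 \right)}} = \frac{22 \left(18 + 33\right) + 3664}{3960 + \left(3 - 20\right)} = \frac{22 \cdot 51 + 3664}{3960 + \left(3 - 20\right)} = \frac{1122 + 3664}{3960 - 17} = \frac{4786}{3943}$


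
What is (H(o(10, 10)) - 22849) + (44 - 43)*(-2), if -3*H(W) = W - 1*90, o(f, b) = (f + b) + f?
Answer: -22831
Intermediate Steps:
o(f, b) = b + 2*f (o(f, b) = (b + f) + f = b + 2*f)
H(W) = 30 - W/3 (H(W) = -(W - 1*90)/3 = -(W - 90)/3 = -(-90 + W)/3 = 30 - W/3)
(H(o(10, 10)) - 22849) + (44 - 43)*(-2) = ((30 - (10 + 2*10)/3) - 22849) + (44 - 43)*(-2) = ((30 - (10 + 20)/3) - 22849) + 1*(-2) = ((30 - 1/3*30) - 22849) - 2 = ((30 - 10) - 22849) - 2 = (20 - 22849) - 2 = -22829 - 2 = -22831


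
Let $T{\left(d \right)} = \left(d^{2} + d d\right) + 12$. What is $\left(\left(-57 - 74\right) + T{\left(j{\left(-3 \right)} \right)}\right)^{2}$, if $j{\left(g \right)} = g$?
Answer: $10201$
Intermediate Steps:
$T{\left(d \right)} = 12 + 2 d^{2}$ ($T{\left(d \right)} = \left(d^{2} + d^{2}\right) + 12 = 2 d^{2} + 12 = 12 + 2 d^{2}$)
$\left(\left(-57 - 74\right) + T{\left(j{\left(-3 \right)} \right)}\right)^{2} = \left(\left(-57 - 74\right) + \left(12 + 2 \left(-3\right)^{2}\right)\right)^{2} = \left(\left(-57 - 74\right) + \left(12 + 2 \cdot 9\right)\right)^{2} = \left(-131 + \left(12 + 18\right)\right)^{2} = \left(-131 + 30\right)^{2} = \left(-101\right)^{2} = 10201$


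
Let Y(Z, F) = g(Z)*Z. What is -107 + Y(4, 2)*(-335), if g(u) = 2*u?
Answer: -10827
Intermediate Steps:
Y(Z, F) = 2*Z**2 (Y(Z, F) = (2*Z)*Z = 2*Z**2)
-107 + Y(4, 2)*(-335) = -107 + (2*4**2)*(-335) = -107 + (2*16)*(-335) = -107 + 32*(-335) = -107 - 10720 = -10827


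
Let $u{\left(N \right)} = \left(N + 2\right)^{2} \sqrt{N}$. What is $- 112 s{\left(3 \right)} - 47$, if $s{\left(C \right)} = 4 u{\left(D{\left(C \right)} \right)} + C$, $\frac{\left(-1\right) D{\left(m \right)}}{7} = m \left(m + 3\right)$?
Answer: $-383 - 20665344 i \sqrt{14} \approx -383.0 - 7.7323 \cdot 10^{7} i$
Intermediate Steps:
$D{\left(m \right)} = - 7 m \left(3 + m\right)$ ($D{\left(m \right)} = - 7 m \left(m + 3\right) = - 7 m \left(3 + m\right)$)
$u{\left(N \right)} = \sqrt{N} \left(2 + N\right)^{2}$ ($u{\left(N \right)} = \left(2 + N\right)^{2} \sqrt{N} = \sqrt{N} \left(2 + N\right)^{2}$)
$s{\left(C \right)} = C + 4 \sqrt{7} \sqrt{- C \left(3 + C\right)} \left(2 - 7 C \left(3 + C\right)\right)^{2}$ ($s{\left(C \right)} = 4 \sqrt{- 7 C \left(3 + C\right)} \left(2 - 7 C \left(3 + C\right)\right)^{2} + C = 4 \sqrt{7} \sqrt{- C \left(3 + C\right)} \left(2 - 7 C \left(3 + C\right)\right)^{2} + C = C + 4 \sqrt{7} \sqrt{- C \left(3 + C\right)} \left(2 - 7 C \left(3 + C\right)\right)^{2}$)
$- 112 s{\left(3 \right)} - 47 = - 112 \left(3 + 4 \sqrt{7} \sqrt{\left(-1\right) 3 \left(3 + 3\right)} \left(-2 + 7 \cdot 3 \left(3 + 3\right)\right)^{2}\right) - 47 = - 112 \left(3 + 4 \sqrt{7} \sqrt{\left(-1\right) 3 \cdot 6} \left(-2 + 7 \cdot 3 \cdot 6\right)^{2}\right) - 47 = - 112 \left(3 + 4 \sqrt{7} \sqrt{-18} \left(-2 + 126\right)^{2}\right) - 47 = - 112 \left(3 + 4 \sqrt{7} \cdot 3 i \sqrt{2} \cdot 124^{2}\right) - 47 = - 112 \left(3 + 4 \sqrt{7} \cdot 3 i \sqrt{2} \cdot 15376\right) - 47 = - 112 \left(3 + 184512 i \sqrt{14}\right) - 47 = \left(-336 - 20665344 i \sqrt{14}\right) - 47 = -383 - 20665344 i \sqrt{14}$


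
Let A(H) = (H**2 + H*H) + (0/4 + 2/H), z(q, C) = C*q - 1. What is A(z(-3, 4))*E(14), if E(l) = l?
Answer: 61488/13 ≈ 4729.8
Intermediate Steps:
z(q, C) = -1 + C*q
A(H) = 2/H + 2*H**2 (A(H) = (H**2 + H**2) + (0*(1/4) + 2/H) = 2*H**2 + (0 + 2/H) = 2*H**2 + 2/H = 2/H + 2*H**2)
A(z(-3, 4))*E(14) = (2*(1 + (-1 + 4*(-3))**3)/(-1 + 4*(-3)))*14 = (2*(1 + (-1 - 12)**3)/(-1 - 12))*14 = (2*(1 + (-13)**3)/(-13))*14 = (2*(-1/13)*(1 - 2197))*14 = (2*(-1/13)*(-2196))*14 = (4392/13)*14 = 61488/13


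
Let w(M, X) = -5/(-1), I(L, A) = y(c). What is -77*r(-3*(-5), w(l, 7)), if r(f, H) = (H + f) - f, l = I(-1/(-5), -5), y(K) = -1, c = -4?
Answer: -385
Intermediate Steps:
I(L, A) = -1
l = -1
w(M, X) = 5 (w(M, X) = -5*(-1) = 5)
r(f, H) = H
-77*r(-3*(-5), w(l, 7)) = -77*5 = -385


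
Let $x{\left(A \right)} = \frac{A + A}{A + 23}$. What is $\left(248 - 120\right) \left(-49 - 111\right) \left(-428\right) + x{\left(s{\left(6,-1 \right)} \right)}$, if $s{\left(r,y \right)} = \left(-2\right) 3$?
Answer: $\frac{149012468}{17} \approx 8.7654 \cdot 10^{6}$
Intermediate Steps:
$s{\left(r,y \right)} = -6$
$x{\left(A \right)} = \frac{2 A}{23 + A}$
$\left(248 - 120\right) \left(-49 - 111\right) \left(-428\right) + x{\left(s{\left(6,-1 \right)} \right)} = \left(248 - 120\right) \left(-49 - 111\right) \left(-428\right) + 2 \left(-6\right) \frac{1}{23 - 6} = 128 \left(-160\right) \left(-428\right) + 2 \left(-6\right) \frac{1}{17} = \left(-20480\right) \left(-428\right) + 2 \left(-6\right) \frac{1}{17} = 8765440 - \frac{12}{17} = \frac{149012468}{17}$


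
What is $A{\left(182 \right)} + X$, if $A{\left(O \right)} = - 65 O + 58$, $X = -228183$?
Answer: $-239955$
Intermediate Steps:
$A{\left(O \right)} = 58 - 65 O$
$A{\left(182 \right)} + X = \left(58 - 11830\right) - 228183 = -11772 - 228183 = -239955$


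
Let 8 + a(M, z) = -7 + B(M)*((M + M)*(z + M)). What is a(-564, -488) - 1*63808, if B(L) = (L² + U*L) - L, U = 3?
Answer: 376131915185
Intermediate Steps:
B(L) = L² + 2*L (B(L) = (L² + 3*L) - L = L² + 2*L)
a(M, z) = -15 + 2*M²*(2 + M)*(M + z) (a(M, z) = -8 + (-7 + (M*(2 + M))*((M + M)*(z + M))) = -8 + (-7 + (M*(2 + M))*((2*M)*(M + z))) = -8 + (-7 + (M*(2 + M))*(2*M*(M + z))) = -8 + (-7 + 2*M²*(2 + M)*(M + z)) = -15 + 2*M²*(2 + M)*(M + z))
a(-564, -488) - 1*63808 = (-15 + 2*(-564)³*(2 - 564) + 2*(-488)*(-564)²*(2 - 564)) - 1*63808 = (-15 + 2*(-179406144)*(-562) + 2*(-488)*318096*(-562)) - 63808 = (-15 + 201652505856 + 174479473152) - 63808 = 376131978993 - 63808 = 376131915185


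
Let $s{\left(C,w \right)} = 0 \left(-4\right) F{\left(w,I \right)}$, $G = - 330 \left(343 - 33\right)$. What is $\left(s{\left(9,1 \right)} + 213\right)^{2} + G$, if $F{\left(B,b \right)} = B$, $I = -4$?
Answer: $-56931$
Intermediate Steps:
$G = -102300$ ($G = \left(-330\right) 310 = -102300$)
$s{\left(C,w \right)} = 0$ ($s{\left(C,w \right)} = 0 \left(-4\right) w = 0 w = 0$)
$\left(s{\left(9,1 \right)} + 213\right)^{2} + G = \left(0 + 213\right)^{2} - 102300 = 213^{2} - 102300 = 45369 - 102300 = -56931$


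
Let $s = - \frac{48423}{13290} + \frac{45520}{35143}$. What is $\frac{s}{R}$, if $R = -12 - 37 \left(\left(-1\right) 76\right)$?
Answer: $- \frac{365589563}{435913772000} \approx -0.00083867$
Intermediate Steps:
$R = 2800$ ($R = -12 - -2812 = -12 + 2812 = 2800$)
$s = - \frac{365589563}{155683490}$ ($s = \left(-48423\right) \frac{1}{13290} + 45520 \cdot \frac{1}{35143} = - \frac{16141}{4430} + \frac{45520}{35143} = - \frac{365589563}{155683490} \approx -2.3483$)
$\frac{s}{R} = - \frac{365589563}{155683490 \cdot 2800} = \left(- \frac{365589563}{155683490}\right) \frac{1}{2800} = - \frac{365589563}{435913772000}$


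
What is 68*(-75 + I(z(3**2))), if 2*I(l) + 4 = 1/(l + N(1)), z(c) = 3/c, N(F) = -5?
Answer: -36703/7 ≈ -5243.3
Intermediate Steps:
I(l) = -2 + 1/(2*(-5 + l)) (I(l) = -2 + 1/(2*(l - 5)) = -2 + 1/(2*(-5 + l)))
68*(-75 + I(z(3**2))) = 68*(-75 + (21 - 12/(3**2))/(2*(-5 + 3/(3**2)))) = 68*(-75 + (21 - 12/9)/(2*(-5 + 3/9))) = 68*(-75 + (21 - 12/9)/(2*(-5 + 3*(1/9)))) = 68*(-75 + (21 - 4*1/3)/(2*(-5 + 1/3))) = 68*(-75 + (21 - 4/3)/(2*(-14/3))) = 68*(-75 + (1/2)*(-3/14)*(59/3)) = 68*(-75 - 59/28) = 68*(-2159/28) = -36703/7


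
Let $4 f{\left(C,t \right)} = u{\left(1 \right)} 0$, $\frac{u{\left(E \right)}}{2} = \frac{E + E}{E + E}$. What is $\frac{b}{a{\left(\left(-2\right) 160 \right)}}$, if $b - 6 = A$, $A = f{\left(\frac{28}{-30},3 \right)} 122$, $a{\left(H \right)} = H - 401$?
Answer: $- \frac{6}{721} \approx -0.0083218$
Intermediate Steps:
$u{\left(E \right)} = 2$ ($u{\left(E \right)} = 2 \frac{E + E}{E + E} = 2 \frac{2 E}{2 E} = 2 \cdot 2 E \frac{1}{2 E} = 2 \cdot 1 = 2$)
$a{\left(H \right)} = -401 + H$ ($a{\left(H \right)} = H - 401 = -401 + H$)
$f{\left(C,t \right)} = 0$ ($f{\left(C,t \right)} = \frac{2 \cdot 0}{4} = \frac{1}{4} \cdot 0 = 0$)
$A = 0$ ($A = 0 \cdot 122 = 0$)
$b = 6$ ($b = 6 + 0 = 6$)
$\frac{b}{a{\left(\left(-2\right) 160 \right)}} = \frac{6}{-401 - 320} = \frac{6}{-721} = 6 \left(- \frac{1}{721}\right) = - \frac{6}{721}$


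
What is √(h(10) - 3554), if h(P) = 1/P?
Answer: I*√355390/10 ≈ 59.615*I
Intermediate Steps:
h(P) = 1/P
√(h(10) - 3554) = √(1/10 - 3554) = √(⅒ - 3554) = √(-35539/10) = I*√355390/10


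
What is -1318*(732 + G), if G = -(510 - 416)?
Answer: -840884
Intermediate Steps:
G = -94 (G = -1*94 = -94)
-1318*(732 + G) = -1318*(732 - 94) = -1318*638 = -840884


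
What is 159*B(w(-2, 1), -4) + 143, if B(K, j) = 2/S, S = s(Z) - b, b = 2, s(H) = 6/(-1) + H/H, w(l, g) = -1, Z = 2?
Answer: 683/7 ≈ 97.571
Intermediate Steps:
s(H) = -5 (s(H) = 6*(-1) + 1 = -6 + 1 = -5)
S = -7 (S = -5 - 1*2 = -5 - 2 = -7)
B(K, j) = -2/7 (B(K, j) = 2/(-7) = 2*(-1/7) = -2/7)
159*B(w(-2, 1), -4) + 143 = 159*(-2/7) + 143 = -318/7 + 143 = 683/7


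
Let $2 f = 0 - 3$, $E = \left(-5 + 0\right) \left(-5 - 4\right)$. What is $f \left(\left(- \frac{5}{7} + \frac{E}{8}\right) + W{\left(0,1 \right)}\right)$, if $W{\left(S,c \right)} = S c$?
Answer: $- \frac{825}{112} \approx -7.3661$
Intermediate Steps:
$E = 45$ ($E = \left(-5\right) \left(-9\right) = 45$)
$f = - \frac{3}{2}$ ($f = \frac{0 - 3}{2} = \frac{1}{2} \left(-3\right) = - \frac{3}{2} \approx -1.5$)
$f \left(\left(- \frac{5}{7} + \frac{E}{8}\right) + W{\left(0,1 \right)}\right) = - \frac{3 \left(\left(- \frac{5}{7} + \frac{45}{8}\right) + 0 \cdot 1\right)}{2} = - \frac{3 \left(\left(\left(-5\right) \frac{1}{7} + 45 \cdot \frac{1}{8}\right) + 0\right)}{2} = - \frac{3 \left(\left(- \frac{5}{7} + \frac{45}{8}\right) + 0\right)}{2} = - \frac{3 \left(\frac{275}{56} + 0\right)}{2} = \left(- \frac{3}{2}\right) \frac{275}{56} = - \frac{825}{112}$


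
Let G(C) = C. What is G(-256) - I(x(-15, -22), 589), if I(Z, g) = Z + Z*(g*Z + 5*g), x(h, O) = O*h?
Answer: -65114536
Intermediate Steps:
I(Z, g) = Z + Z*(5*g + Z*g) (I(Z, g) = Z + Z*(Z*g + 5*g) = Z + Z*(5*g + Z*g))
G(-256) - I(x(-15, -22), 589) = -256 - (-22*(-15))*(1 + 5*589 - 22*(-15)*589) = -256 - 330*(1 + 2945 + 330*589) = -256 - 330*(1 + 2945 + 194370) = -256 - 330*197316 = -256 - 1*65114280 = -256 - 65114280 = -65114536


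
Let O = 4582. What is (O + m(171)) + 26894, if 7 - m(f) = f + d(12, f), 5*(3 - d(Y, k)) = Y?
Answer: 156557/5 ≈ 31311.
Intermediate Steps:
d(Y, k) = 3 - Y/5
m(f) = 32/5 - f (m(f) = 7 - (f + (3 - ⅕*12)) = 7 - (f + (3 - 12/5)) = 7 - (f + ⅗) = 7 - (⅗ + f) = 7 + (-⅗ - f) = 32/5 - f)
(O + m(171)) + 26894 = (4582 + (32/5 - 1*171)) + 26894 = (4582 + (32/5 - 171)) + 26894 = (4582 - 823/5) + 26894 = 22087/5 + 26894 = 156557/5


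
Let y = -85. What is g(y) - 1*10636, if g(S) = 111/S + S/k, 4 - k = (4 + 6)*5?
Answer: -41584641/3910 ≈ -10635.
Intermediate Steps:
k = -46 (k = 4 - (4 + 6)*5 = 4 - 10*5 = 4 - 1*50 = 4 - 50 = -46)
g(S) = 111/S - S/46 (g(S) = 111/S + S/(-46) = 111/S + S*(-1/46) = 111/S - S/46)
g(y) - 1*10636 = (111/(-85) - 1/46*(-85)) - 1*10636 = (111*(-1/85) + 85/46) - 10636 = (-111/85 + 85/46) - 10636 = 2119/3910 - 10636 = -41584641/3910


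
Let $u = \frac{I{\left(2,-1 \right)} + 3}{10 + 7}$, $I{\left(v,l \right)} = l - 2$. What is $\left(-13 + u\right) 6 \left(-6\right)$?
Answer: $468$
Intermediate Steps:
$I{\left(v,l \right)} = -2 + l$
$u = 0$ ($u = \frac{\left(-2 - 1\right) + 3}{10 + 7} = \frac{-3 + 3}{17} = 0 \cdot \frac{1}{17} = 0$)
$\left(-13 + u\right) 6 \left(-6\right) = \left(-13 + 0\right) 6 \left(-6\right) = \left(-13\right) 6 \left(-6\right) = \left(-78\right) \left(-6\right) = 468$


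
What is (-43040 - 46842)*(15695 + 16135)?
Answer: -2860944060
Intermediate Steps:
(-43040 - 46842)*(15695 + 16135) = -89882*31830 = -2860944060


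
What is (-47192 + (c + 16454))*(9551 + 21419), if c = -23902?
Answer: -1692200800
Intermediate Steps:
(-47192 + (c + 16454))*(9551 + 21419) = (-47192 + (-23902 + 16454))*(9551 + 21419) = (-47192 - 7448)*30970 = -54640*30970 = -1692200800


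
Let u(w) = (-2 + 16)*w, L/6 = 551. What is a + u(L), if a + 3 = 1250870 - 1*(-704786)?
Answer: 2001937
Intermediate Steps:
L = 3306 (L = 6*551 = 3306)
a = 1955653 (a = -3 + (1250870 - 1*(-704786)) = -3 + (1250870 + 704786) = -3 + 1955656 = 1955653)
u(w) = 14*w
a + u(L) = 1955653 + 14*3306 = 1955653 + 46284 = 2001937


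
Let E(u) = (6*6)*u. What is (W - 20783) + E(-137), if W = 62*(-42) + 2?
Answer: -28317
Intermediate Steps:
E(u) = 36*u
W = -2602 (W = -2604 + 2 = -2602)
(W - 20783) + E(-137) = (-2602 - 20783) + 36*(-137) = -23385 - 4932 = -28317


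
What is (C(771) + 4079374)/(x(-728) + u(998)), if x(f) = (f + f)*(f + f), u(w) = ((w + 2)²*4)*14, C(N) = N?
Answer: 4080145/58119936 ≈ 0.070202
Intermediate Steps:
u(w) = 56*(2 + w)² (u(w) = ((2 + w)²*4)*14 = (4*(2 + w)²)*14 = 56*(2 + w)²)
x(f) = 4*f² (x(f) = (2*f)*(2*f) = 4*f²)
(C(771) + 4079374)/(x(-728) + u(998)) = (771 + 4079374)/(4*(-728)² + 56*(2 + 998)²) = 4080145/(4*529984 + 56*1000²) = 4080145/(2119936 + 56*1000000) = 4080145/(2119936 + 56000000) = 4080145/58119936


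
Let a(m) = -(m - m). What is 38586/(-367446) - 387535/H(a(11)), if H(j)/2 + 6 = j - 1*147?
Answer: 23731063049/18739746 ≈ 1266.3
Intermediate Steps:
a(m) = 0 (a(m) = -1*0 = 0)
H(j) = -306 + 2*j (H(j) = -12 + 2*(j - 1*147) = -12 + 2*(j - 147) = -12 + 2*(-147 + j) = -12 + (-294 + 2*j) = -306 + 2*j)
38586/(-367446) - 387535/H(a(11)) = 38586/(-367446) - 387535/(-306 + 2*0) = 38586*(-1/367446) - 387535/(-306 + 0) = -6431/61241 - 387535/(-306) = -6431/61241 - 387535*(-1/306) = -6431/61241 + 387535/306 = 23731063049/18739746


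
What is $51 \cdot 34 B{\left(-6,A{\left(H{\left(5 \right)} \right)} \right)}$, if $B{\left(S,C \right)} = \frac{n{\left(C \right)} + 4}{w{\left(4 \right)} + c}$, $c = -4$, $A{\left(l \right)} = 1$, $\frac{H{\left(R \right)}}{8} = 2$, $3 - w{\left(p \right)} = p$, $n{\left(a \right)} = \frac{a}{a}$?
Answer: $-1734$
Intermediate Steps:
$n{\left(a \right)} = 1$
$w{\left(p \right)} = 3 - p$
$H{\left(R \right)} = 16$ ($H{\left(R \right)} = 8 \cdot 2 = 16$)
$B{\left(S,C \right)} = -1$ ($B{\left(S,C \right)} = \frac{1 + 4}{\left(3 - 4\right) - 4} = \frac{5}{\left(3 - 4\right) - 4} = \frac{5}{-1 - 4} = \frac{5}{-5} = 5 \left(- \frac{1}{5}\right) = -1$)
$51 \cdot 34 B{\left(-6,A{\left(H{\left(5 \right)} \right)} \right)} = 51 \cdot 34 \left(-1\right) = 1734 \left(-1\right) = -1734$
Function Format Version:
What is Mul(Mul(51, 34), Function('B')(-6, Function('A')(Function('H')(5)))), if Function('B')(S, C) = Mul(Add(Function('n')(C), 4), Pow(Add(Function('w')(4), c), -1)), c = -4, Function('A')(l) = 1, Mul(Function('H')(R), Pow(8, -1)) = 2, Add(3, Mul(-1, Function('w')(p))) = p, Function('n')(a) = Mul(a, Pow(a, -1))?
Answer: -1734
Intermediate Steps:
Function('n')(a) = 1
Function('w')(p) = Add(3, Mul(-1, p))
Function('H')(R) = 16 (Function('H')(R) = Mul(8, 2) = 16)
Function('B')(S, C) = -1 (Function('B')(S, C) = Mul(Add(1, 4), Pow(Add(Add(3, Mul(-1, 4)), -4), -1)) = Mul(5, Pow(Add(Add(3, -4), -4), -1)) = Mul(5, Pow(Add(-1, -4), -1)) = Mul(5, Pow(-5, -1)) = Mul(5, Rational(-1, 5)) = -1)
Mul(Mul(51, 34), Function('B')(-6, Function('A')(Function('H')(5)))) = Mul(Mul(51, 34), -1) = Mul(1734, -1) = -1734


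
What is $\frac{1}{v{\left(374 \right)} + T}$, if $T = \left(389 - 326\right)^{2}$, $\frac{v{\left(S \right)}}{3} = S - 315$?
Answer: $\frac{1}{4146} \approx 0.0002412$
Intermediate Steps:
$v{\left(S \right)} = -945 + 3 S$ ($v{\left(S \right)} = 3 \left(S - 315\right) = 3 \left(-315 + S\right) = -945 + 3 S$)
$T = 3969$ ($T = 63^{2} = 3969$)
$\frac{1}{v{\left(374 \right)} + T} = \frac{1}{\left(-945 + 3 \cdot 374\right) + 3969} = \frac{1}{\left(-945 + 1122\right) + 3969} = \frac{1}{177 + 3969} = \frac{1}{4146}$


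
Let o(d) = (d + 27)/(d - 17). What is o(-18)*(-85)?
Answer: 153/7 ≈ 21.857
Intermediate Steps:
o(d) = (27 + d)/(-17 + d)
o(-18)*(-85) = ((27 - 18)/(-17 - 18))*(-85) = (9/(-35))*(-85) = -1/35*9*(-85) = -9/35*(-85) = 153/7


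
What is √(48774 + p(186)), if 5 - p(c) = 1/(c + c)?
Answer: √1687558191/186 ≈ 220.86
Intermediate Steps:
p(c) = 5 - 1/(2*c) (p(c) = 5 - 1/(c + c) = 5 - 1/(2*c))
√(48774 + p(186)) = √(48774 + (5 - ½/186)) = √(48774 + (5 - ½*1/186)) = √(48774 + (5 - 1/372)) = √(48774 + 1859/372) = √(18145787/372) = √1687558191/186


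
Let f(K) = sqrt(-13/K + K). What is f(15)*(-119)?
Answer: -238*sqrt(795)/15 ≈ -447.37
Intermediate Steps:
f(K) = sqrt(K - 13/K)
f(15)*(-119) = sqrt(15 - 13/15)*(-119) = sqrt(212/15)*(-119) = (2*sqrt(795)/15)*(-119) = -238*sqrt(795)/15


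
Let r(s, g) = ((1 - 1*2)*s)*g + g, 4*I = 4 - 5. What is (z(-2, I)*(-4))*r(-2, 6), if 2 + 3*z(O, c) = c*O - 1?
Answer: 60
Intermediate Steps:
I = -¼ (I = (4 - 5)/4 = (¼)*(-1) = -¼ ≈ -0.25000)
r(s, g) = g - g*s (r(s, g) = ((1 - 2)*s)*g + g = (-s)*g + g = -g*s + g = g - g*s)
z(O, c) = -1 + O*c/3 (z(O, c) = -⅔ + (c*O - 1)/3 = -⅔ + (O*c - 1)/3 = -⅔ + (-1 + O*c)/3 = -⅔ + (-⅓ + O*c/3) = -1 + O*c/3)
(z(-2, I)*(-4))*r(-2, 6) = ((-1 + (⅓)*(-2)*(-¼))*(-4))*(6*(1 - 1*(-2))) = ((-1 + ⅙)*(-4))*(6*(1 + 2)) = (-⅚*(-4))*(6*3) = (10/3)*18 = 60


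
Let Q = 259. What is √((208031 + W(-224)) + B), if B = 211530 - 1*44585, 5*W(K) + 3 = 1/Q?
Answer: 2*√157210780370/1295 ≈ 612.35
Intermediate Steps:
W(K) = -776/1295 (W(K) = -⅗ + (⅕)/259 = -⅗ + (⅕)*(1/259) = -⅗ + 1/1295 = -776/1295)
B = 166945 (B = 211530 - 44585 = 166945)
√((208031 + W(-224)) + B) = √((208031 - 776/1295) + 166945) = √(269399369/1295 + 166945) = √(485593144/1295) = 2*√157210780370/1295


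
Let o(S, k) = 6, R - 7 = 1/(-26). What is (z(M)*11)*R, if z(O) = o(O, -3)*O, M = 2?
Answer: 11946/13 ≈ 918.92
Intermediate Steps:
R = 181/26 (R = 7 + 1/(-26) = 7 - 1/26 = 181/26 ≈ 6.9615)
z(O) = 6*O
(z(M)*11)*R = ((6*2)*11)*(181/26) = (12*11)*(181/26) = 132*(181/26) = 11946/13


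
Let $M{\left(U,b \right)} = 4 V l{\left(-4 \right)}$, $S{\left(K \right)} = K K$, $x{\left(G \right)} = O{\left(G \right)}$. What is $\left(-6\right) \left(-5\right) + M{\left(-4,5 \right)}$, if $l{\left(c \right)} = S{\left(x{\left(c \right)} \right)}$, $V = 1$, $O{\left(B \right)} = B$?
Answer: $94$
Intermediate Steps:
$x{\left(G \right)} = G$
$S{\left(K \right)} = K^{2}$
$l{\left(c \right)} = c^{2}$
$M{\left(U,b \right)} = 64$ ($M{\left(U,b \right)} = 4 \cdot 1 \left(-4\right)^{2} = 4 \cdot 16 = 64$)
$\left(-6\right) \left(-5\right) + M{\left(-4,5 \right)} = \left(-6\right) \left(-5\right) + 64 = 30 + 64 = 94$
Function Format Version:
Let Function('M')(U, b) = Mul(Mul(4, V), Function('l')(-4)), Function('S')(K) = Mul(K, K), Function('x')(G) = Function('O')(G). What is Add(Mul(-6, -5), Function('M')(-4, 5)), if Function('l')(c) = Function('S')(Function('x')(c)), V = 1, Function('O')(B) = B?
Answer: 94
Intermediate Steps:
Function('x')(G) = G
Function('S')(K) = Pow(K, 2)
Function('l')(c) = Pow(c, 2)
Function('M')(U, b) = 64 (Function('M')(U, b) = Mul(Mul(4, 1), Pow(-4, 2)) = Mul(4, 16) = 64)
Add(Mul(-6, -5), Function('M')(-4, 5)) = Add(Mul(-6, -5), 64) = Add(30, 64) = 94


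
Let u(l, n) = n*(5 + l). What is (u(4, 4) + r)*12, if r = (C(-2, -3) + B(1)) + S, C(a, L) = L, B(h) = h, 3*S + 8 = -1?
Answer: 372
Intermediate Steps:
S = -3 (S = -8/3 + (⅓)*(-1) = -8/3 - ⅓ = -3)
r = -5 (r = (-3 + 1) - 3 = -2 - 3 = -5)
(u(4, 4) + r)*12 = (4*(5 + 4) - 5)*12 = (4*9 - 5)*12 = (36 - 5)*12 = 31*12 = 372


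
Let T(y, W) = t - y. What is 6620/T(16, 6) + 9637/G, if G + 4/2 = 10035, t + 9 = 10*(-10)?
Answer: -13042767/250825 ≈ -51.999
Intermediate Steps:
t = -109 (t = -9 + 10*(-10) = -9 - 100 = -109)
G = 10033 (G = -2 + 10035 = 10033)
T(y, W) = -109 - y
6620/T(16, 6) + 9637/G = 6620/(-109 - 1*16) + 9637/10033 = 6620/(-109 - 16) + 9637*(1/10033) = 6620/(-125) + 9637/10033 = 6620*(-1/125) + 9637/10033 = -1324/25 + 9637/10033 = -13042767/250825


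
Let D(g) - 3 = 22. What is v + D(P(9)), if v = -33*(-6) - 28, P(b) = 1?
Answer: 195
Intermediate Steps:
D(g) = 25 (D(g) = 3 + 22 = 25)
v = 170 (v = 198 - 28 = 170)
v + D(P(9)) = 170 + 25 = 195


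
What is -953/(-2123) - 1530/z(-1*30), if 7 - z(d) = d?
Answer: -3212929/78551 ≈ -40.902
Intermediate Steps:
z(d) = 7 - d
-953/(-2123) - 1530/z(-1*30) = -953/(-2123) - 1530/(7 - (-1)*30) = -953*(-1/2123) - 1530/(7 - 1*(-30)) = 953/2123 - 1530/(7 + 30) = 953/2123 - 1530/37 = -3212929/78551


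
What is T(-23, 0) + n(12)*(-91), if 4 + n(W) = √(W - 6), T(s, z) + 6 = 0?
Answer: 358 - 91*√6 ≈ 135.10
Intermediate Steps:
T(s, z) = -6 (T(s, z) = -6 + 0 = -6)
n(W) = -4 + √(-6 + W) (n(W) = -4 + √(W - 6) = -4 + √(-6 + W))
T(-23, 0) + n(12)*(-91) = -6 + (-4 + √(-6 + 12))*(-91) = -6 + (-4 + √6)*(-91) = -6 + (364 - 91*√6) = 358 - 91*√6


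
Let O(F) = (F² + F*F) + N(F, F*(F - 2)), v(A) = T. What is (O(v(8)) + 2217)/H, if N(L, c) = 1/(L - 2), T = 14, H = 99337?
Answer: 31309/1192044 ≈ 0.026265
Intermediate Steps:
v(A) = 14
N(L, c) = 1/(-2 + L)
O(F) = 1/(-2 + F) + 2*F² (O(F) = (F² + F*F) + 1/(-2 + F) = (F² + F²) + 1/(-2 + F) = 2*F² + 1/(-2 + F) = 1/(-2 + F) + 2*F²)
(O(v(8)) + 2217)/H = ((1 + 2*14²*(-2 + 14))/(-2 + 14) + 2217)/99337 = ((1 + 2*196*12)/12 + 2217)*(1/99337) = ((1 + 4704)/12 + 2217)*(1/99337) = ((1/12)*4705 + 2217)*(1/99337) = (4705/12 + 2217)*(1/99337) = (31309/12)*(1/99337) = 31309/1192044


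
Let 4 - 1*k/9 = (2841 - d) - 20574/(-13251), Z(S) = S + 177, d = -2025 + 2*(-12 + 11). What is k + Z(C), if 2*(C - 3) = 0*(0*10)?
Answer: -192625254/4417 ≈ -43610.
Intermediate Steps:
d = -2027 (d = -2025 + 2*(-1) = -2025 - 2 = -2027)
C = 3 (C = 3 + (0*(0*10))/2 = 3 + (0*0)/2 = 3 + (½)*0 = 3 + 0 = 3)
Z(S) = 177 + S
k = -193420314/4417 (k = 36 - 9*((2841 - 1*(-2027)) - 20574/(-13251)) = 36 - 9*((2841 + 2027) - 20574*(-1)/13251) = 36 - 9*(4868 - 1*(-6858/4417)) = 36 - 9*(4868 + 6858/4417) = 36 - 9*21508814/4417 = 36 - 193579326/4417 = -193420314/4417 ≈ -43790.)
k + Z(C) = -193420314/4417 + (177 + 3) = -193420314/4417 + 180 = -192625254/4417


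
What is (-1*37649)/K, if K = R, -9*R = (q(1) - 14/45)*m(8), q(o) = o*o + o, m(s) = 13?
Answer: 15247845/988 ≈ 15433.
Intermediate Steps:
q(o) = o + o² (q(o) = o² + o = o + o²)
R = -988/405 (R = -(1*(1 + 1) - 14/45)*13/9 = -(1*2 - 14*1/45)*13/9 = -(2 - 14/45)*13/9 = -76*13/405 = -⅑*988/45 = -988/405 ≈ -2.4395)
K = -988/405 ≈ -2.4395
(-1*37649)/K = (-1*37649)/(-988/405) = -37649*(-405/988) = 15247845/988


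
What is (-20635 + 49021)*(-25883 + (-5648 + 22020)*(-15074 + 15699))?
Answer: 289725030162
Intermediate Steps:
(-20635 + 49021)*(-25883 + (-5648 + 22020)*(-15074 + 15699)) = 28386*(-25883 + 16372*625) = 28386*(-25883 + 10232500) = 28386*10206617 = 289725030162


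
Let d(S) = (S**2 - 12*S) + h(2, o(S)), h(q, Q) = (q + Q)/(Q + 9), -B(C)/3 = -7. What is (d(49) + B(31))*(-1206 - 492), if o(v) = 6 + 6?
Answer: -3115264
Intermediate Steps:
B(C) = 21 (B(C) = -3*(-7) = 21)
o(v) = 12
h(q, Q) = (Q + q)/(9 + Q)
d(S) = 2/3 + S**2 - 12*S (d(S) = (S**2 - 12*S) + (12 + 2)/(9 + 12) = (S**2 - 12*S) + 14/21 = (S**2 - 12*S) + (1/21)*14 = (S**2 - 12*S) + 2/3 = 2/3 + S**2 - 12*S)
(d(49) + B(31))*(-1206 - 492) = ((2/3 + 49**2 - 12*49) + 21)*(-1206 - 492) = ((2/3 + 2401 - 588) + 21)*(-1698) = (5441/3 + 21)*(-1698) = (5504/3)*(-1698) = -3115264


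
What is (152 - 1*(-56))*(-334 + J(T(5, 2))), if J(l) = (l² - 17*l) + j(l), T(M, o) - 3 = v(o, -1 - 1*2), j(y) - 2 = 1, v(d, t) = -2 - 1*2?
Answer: -65104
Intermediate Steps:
v(d, t) = -4 (v(d, t) = -2 - 2 = -4)
j(y) = 3 (j(y) = 2 + 1 = 3)
T(M, o) = -1 (T(M, o) = 3 - 4 = -1)
J(l) = 3 + l² - 17*l (J(l) = (l² - 17*l) + 3 = 3 + l² - 17*l)
(152 - 1*(-56))*(-334 + J(T(5, 2))) = (152 - 1*(-56))*(-334 + (3 + (-1)² - 17*(-1))) = (152 + 56)*(-334 + (3 + 1 + 17)) = 208*(-334 + 21) = 208*(-313) = -65104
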